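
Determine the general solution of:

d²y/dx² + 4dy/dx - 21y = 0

Characteristic equation: r² + 4r - 21 = 0
Roots: r = 3, -7 (distinct real)
General solution: y = C₁e^(3x) + C₂e^(-7x)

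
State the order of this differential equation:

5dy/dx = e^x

The order is 1 (highest derivative is of order 1).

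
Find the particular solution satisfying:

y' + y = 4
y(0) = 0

General solution: y = 4 + Ce^(-x)
Applying y(0) = 0: C = 0 - 4 = -4
Particular solution: y = 4 - 4e^(-x)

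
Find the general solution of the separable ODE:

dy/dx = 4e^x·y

Separating variables and integrating:
ln|y| = 4e^x + C

General solution: y = Ce^(4e^x)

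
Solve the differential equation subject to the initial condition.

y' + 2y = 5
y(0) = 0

General solution: y = 5/2 + Ce^(-2x)
Applying y(0) = 0: C = 0 - 5/2 = -5/2
Particular solution: y = 5/2 - (5/2)e^(-2x)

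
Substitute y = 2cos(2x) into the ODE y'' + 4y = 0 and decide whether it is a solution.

Verification:
y'' = -8cos(2x)
y'' + 4y = 0 ✓

Yes, it is a solution.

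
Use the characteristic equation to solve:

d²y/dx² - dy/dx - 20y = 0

Characteristic equation: r² - r - 20 = 0
Roots: r = 5, -4 (distinct real)
General solution: y = C₁e^(5x) + C₂e^(-4x)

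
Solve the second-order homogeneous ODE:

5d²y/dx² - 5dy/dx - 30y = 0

Characteristic equation: 5r² - 5r - 30 = 0
Divide by 5: r² - r - 6 = 0
Roots: r = 3, -2 (distinct real)
General solution: y = C₁e^(3x) + C₂e^(-2x)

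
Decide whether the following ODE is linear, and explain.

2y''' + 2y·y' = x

Nonlinear (product y·y')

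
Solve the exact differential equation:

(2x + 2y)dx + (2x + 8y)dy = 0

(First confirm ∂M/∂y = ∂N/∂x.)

Verify exactness: ∂M/∂y = ∂N/∂x ✓
Find F(x,y) such that ∂F/∂x = M, ∂F/∂y = N
Solution: x² + 2xy + 4y² = C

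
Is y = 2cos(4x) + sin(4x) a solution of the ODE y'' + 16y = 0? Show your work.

Verification:
y'' = -32cos(4x) - 16sin(4x)
y'' + 16y = 0 ✓

Yes, it is a solution.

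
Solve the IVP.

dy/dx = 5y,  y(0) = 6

General solution: y = Ce^(5x)
Applying IC y(0) = 6:
Particular solution: y = 6e^(5x)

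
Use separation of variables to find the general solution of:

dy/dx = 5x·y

Separating variables and integrating:
ln|y| = 5x^2/2 + C

General solution: y = Ce^(5x^2/2)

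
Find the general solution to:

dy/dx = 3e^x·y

Separating variables and integrating:
ln|y| = 3e^x + C

General solution: y = Ce^(3e^x)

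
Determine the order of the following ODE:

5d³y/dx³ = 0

The order is 3 (highest derivative is of order 3).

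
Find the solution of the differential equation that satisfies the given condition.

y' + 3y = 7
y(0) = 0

General solution: y = 7/3 + Ce^(-3x)
Applying y(0) = 0: C = 0 - 7/3 = -7/3
Particular solution: y = 7/3 - (7/3)e^(-3x)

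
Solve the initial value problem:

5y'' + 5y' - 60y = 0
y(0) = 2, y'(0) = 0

General solution: y = C₁e^(3x) + C₂e^(-4x)
Applying ICs: C₁ = 8/7, C₂ = 6/7
Particular solution: y = (8/7)e^(3x) + (6/7)e^(-4x)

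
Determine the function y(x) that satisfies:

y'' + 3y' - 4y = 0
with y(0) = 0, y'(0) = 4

General solution: y = C₁e^x + C₂e^(-4x)
Applying ICs: C₁ = 4/5, C₂ = -4/5
Particular solution: y = (4/5)e^x - (4/5)e^(-4x)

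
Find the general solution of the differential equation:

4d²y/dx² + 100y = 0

Characteristic equation: 4r² + 100 = 0
Divide by 4: r² + 25 = 0
Roots: r = ±5i (complex conjugates)
General solution: y = C₁cos(5x) + C₂sin(5x)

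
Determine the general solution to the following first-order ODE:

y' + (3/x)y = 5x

Using integrating factor method:

General solution: y = x^2 + Cx^(-3)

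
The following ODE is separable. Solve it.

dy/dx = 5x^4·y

Separating variables and integrating:
ln|y| = x^5 + C

General solution: y = Ce^(x^5)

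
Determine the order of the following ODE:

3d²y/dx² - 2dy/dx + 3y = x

The order is 2 (highest derivative is of order 2).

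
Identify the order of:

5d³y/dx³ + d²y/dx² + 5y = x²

The order is 3 (highest derivative is of order 3).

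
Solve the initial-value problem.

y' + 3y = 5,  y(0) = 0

General solution: y = 5/3 + Ce^(-3x)
Applying y(0) = 0: C = 0 - 5/3 = -5/3
Particular solution: y = 5/3 - (5/3)e^(-3x)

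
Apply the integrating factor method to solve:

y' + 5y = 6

Using integrating factor method:

General solution: y = 6/5 + Ce^(-5x)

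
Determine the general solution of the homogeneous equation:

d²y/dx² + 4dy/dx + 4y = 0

Characteristic equation: r² + 4r + 4 = 0
Factored: (r + 2)² = 0
Repeated root: r = -2
General solution: y = (C₁ + C₂x)e^(-2x)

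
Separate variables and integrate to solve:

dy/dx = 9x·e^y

Separating variables and integrating:
-e^(-y) = 9x²/2 + C

General solution: y = -ln(C - 9x²/2)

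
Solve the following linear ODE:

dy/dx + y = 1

Using integrating factor method:

General solution: y = 1 + Ce^(-x)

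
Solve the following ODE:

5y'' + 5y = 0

Characteristic equation: 5r² + 5 = 0
Divide by 5: r² + 1 = 0
Roots: r = ±i (complex conjugates)
General solution: y = C₁cos(x) + C₂sin(x)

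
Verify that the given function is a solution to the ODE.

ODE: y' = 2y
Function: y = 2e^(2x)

Verification:
y = 2e^(2x)
y' = 4e^(2x)
2y = 4e^(2x)
y' = 2y ✓

Yes, it is a solution.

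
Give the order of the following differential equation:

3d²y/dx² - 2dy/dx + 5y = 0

The order is 2 (highest derivative is of order 2).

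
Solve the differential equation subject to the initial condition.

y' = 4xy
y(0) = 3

General solution: y = Ce^(2x²)
Applying IC y(0) = 3:
Particular solution: y = 3e^(2x²)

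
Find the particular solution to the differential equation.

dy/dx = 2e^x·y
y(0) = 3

General solution: y = Ce^(2e^x)
Applying IC y(0) = 3:
Particular solution: y = 3e^(2(e^x - 1))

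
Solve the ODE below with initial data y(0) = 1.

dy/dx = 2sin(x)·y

General solution: y = Ce^(-2cos(x))
Applying IC y(0) = 1:
Particular solution: y = e^(2(1-cos(x)))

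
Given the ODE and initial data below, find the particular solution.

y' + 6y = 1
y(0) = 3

General solution: y = 1/6 + Ce^(-6x)
Applying y(0) = 3: C = 3 - 1/6 = 17/6
Particular solution: y = 1/6 + (17/6)e^(-6x)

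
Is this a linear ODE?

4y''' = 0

Yes. Linear (y and its derivatives appear to the first power only, no products of y terms)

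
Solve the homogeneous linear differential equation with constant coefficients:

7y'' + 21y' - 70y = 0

Characteristic equation: 7r² + 21r - 70 = 0
Divide by 7: r² + 3r - 10 = 0
Roots: r = 2, -5 (distinct real)
General solution: y = C₁e^(2x) + C₂e^(-5x)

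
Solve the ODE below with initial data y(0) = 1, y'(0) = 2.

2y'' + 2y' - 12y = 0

General solution: y = C₁e^(2x) + C₂e^(-3x)
Applying ICs: C₁ = 1, C₂ = 0
Particular solution: y = e^(2x)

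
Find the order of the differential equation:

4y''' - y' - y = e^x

The order is 3 (highest derivative is of order 3).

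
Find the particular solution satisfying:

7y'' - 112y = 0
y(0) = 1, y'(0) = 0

General solution: y = C₁e^(4x) + C₂e^(-4x)
Applying ICs: C₁ = 1/2, C₂ = 1/2
Particular solution: y = (1/2)e^(4x) + (1/2)e^(-4x)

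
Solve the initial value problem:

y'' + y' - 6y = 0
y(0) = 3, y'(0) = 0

General solution: y = C₁e^(2x) + C₂e^(-3x)
Applying ICs: C₁ = 9/5, C₂ = 6/5
Particular solution: y = (9/5)e^(2x) + (6/5)e^(-3x)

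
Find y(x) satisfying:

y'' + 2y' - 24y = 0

Characteristic equation: r² + 2r - 24 = 0
Roots: r = 4, -6 (distinct real)
General solution: y = C₁e^(4x) + C₂e^(-6x)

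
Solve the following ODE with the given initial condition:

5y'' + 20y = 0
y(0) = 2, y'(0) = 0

General solution: y = C₁cos(2x) + C₂sin(2x)
Complex roots r = ±2i
Applying ICs: C₁ = 2, C₂ = 0
Particular solution: y = 2cos(2x)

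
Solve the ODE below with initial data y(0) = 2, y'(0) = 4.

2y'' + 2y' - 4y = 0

General solution: y = C₁e^x + C₂e^(-2x)
Applying ICs: C₁ = 8/3, C₂ = -2/3
Particular solution: y = (8/3)e^x - (2/3)e^(-2x)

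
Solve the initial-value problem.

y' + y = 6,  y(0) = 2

General solution: y = 6 + Ce^(-x)
Applying y(0) = 2: C = 2 - 6 = -4
Particular solution: y = 6 - 4e^(-x)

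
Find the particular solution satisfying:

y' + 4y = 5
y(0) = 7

General solution: y = 5/4 + Ce^(-4x)
Applying y(0) = 7: C = 7 - 5/4 = 23/4
Particular solution: y = 5/4 + (23/4)e^(-4x)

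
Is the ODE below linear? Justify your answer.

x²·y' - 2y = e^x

Yes. Linear (y and its derivatives appear to the first power only, no products of y terms)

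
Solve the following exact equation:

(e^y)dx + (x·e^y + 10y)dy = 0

Verify exactness: ∂M/∂y = ∂N/∂x ✓
Find F(x,y) such that ∂F/∂x = M, ∂F/∂y = N
Solution: x·e^y + 5y² = C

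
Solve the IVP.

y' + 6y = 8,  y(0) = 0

General solution: y = 4/3 + Ce^(-6x)
Applying y(0) = 0: C = 0 - 4/3 = -4/3
Particular solution: y = 4/3 - (4/3)e^(-6x)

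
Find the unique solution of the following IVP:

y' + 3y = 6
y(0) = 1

General solution: y = 2 + Ce^(-3x)
Applying y(0) = 1: C = 1 - 2 = -1
Particular solution: y = 2 - e^(-3x)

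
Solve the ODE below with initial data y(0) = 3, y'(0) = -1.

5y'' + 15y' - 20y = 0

General solution: y = C₁e^x + C₂e^(-4x)
Applying ICs: C₁ = 11/5, C₂ = 4/5
Particular solution: y = (11/5)e^x + (4/5)e^(-4x)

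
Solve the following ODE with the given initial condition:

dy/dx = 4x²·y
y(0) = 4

General solution: y = Ce^(4x³/3)
Applying IC y(0) = 4:
Particular solution: y = 4e^(4x³/3)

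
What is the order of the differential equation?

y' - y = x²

The order is 1 (highest derivative is of order 1).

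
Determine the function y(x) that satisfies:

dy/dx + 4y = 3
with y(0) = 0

General solution: y = 3/4 + Ce^(-4x)
Applying y(0) = 0: C = 0 - 3/4 = -3/4
Particular solution: y = 3/4 - (3/4)e^(-4x)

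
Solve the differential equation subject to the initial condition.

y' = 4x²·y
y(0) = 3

General solution: y = Ce^(4x³/3)
Applying IC y(0) = 3:
Particular solution: y = 3e^(4x³/3)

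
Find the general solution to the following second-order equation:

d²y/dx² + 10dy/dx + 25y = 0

Characteristic equation: r² + 10r + 25 = 0
Factored: (r + 5)² = 0
Repeated root: r = -5
General solution: y = (C₁ + C₂x)e^(-5x)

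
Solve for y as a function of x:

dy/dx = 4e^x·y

Separating variables and integrating:
ln|y| = 4e^x + C

General solution: y = Ce^(4e^x)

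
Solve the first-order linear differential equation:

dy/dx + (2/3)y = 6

Using integrating factor method:

General solution: y = 9 + Ce^(-2x/3)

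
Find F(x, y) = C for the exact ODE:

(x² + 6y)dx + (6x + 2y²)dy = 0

Verify exactness: ∂M/∂y = ∂N/∂x ✓
Find F(x,y) such that ∂F/∂x = M, ∂F/∂y = N
Solution: x³/3 + 6xy + 2y³/3 = C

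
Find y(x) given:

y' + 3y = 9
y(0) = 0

General solution: y = 3 + Ce^(-3x)
Applying y(0) = 0: C = 0 - 3 = -3
Particular solution: y = 3 - 3e^(-3x)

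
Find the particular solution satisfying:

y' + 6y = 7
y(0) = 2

General solution: y = 7/6 + Ce^(-6x)
Applying y(0) = 2: C = 2 - 7/6 = 5/6
Particular solution: y = 7/6 + (5/6)e^(-6x)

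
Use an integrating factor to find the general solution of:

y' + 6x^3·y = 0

Using integrating factor method:

General solution: y = Ce^(-3x^4/2)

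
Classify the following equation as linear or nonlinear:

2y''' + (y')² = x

Nonlinear ((y')² term)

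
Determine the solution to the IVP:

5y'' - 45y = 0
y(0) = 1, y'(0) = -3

General solution: y = C₁e^(3x) + C₂e^(-3x)
Applying ICs: C₁ = 0, C₂ = 1
Particular solution: y = e^(-3x)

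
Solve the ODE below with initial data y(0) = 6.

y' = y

General solution: y = Ce^x
Applying IC y(0) = 6:
Particular solution: y = 6e^x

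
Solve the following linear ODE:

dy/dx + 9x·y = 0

Using integrating factor method:

General solution: y = Ce^(-9x^2/2)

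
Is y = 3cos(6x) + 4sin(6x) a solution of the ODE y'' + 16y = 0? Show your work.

Verification:
y'' = -108cos(6x) - 144sin(6x)
y'' + 16y ≠ 0 (frequency mismatch: got 36 instead of 16)

No, it is not a solution.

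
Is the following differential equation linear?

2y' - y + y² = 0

No. Nonlinear (y² term)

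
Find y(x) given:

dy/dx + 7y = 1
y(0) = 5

General solution: y = 1/7 + Ce^(-7x)
Applying y(0) = 5: C = 5 - 1/7 = 34/7
Particular solution: y = 1/7 + (34/7)e^(-7x)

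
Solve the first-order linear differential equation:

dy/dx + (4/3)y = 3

Using integrating factor method:

General solution: y = 9/4 + Ce^(-4x/3)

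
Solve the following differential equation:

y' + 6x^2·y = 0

Using integrating factor method:

General solution: y = Ce^(-2x^3)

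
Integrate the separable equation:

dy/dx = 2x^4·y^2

Separating variables and integrating:
-1/y = 2x^5/5 + C

General solution: y^-1 = (-2/5)x^5 + C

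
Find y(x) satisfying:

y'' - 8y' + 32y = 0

Characteristic equation: r² - 8r + 32 = 0
Roots: r = 4 ± 4i (complex conjugates)
General solution: y = e^(4x)(C₁cos(4x) + C₂sin(4x))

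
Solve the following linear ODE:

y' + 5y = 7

Using integrating factor method:

General solution: y = 7/5 + Ce^(-5x)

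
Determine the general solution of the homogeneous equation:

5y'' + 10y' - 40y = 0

Characteristic equation: 5r² + 10r - 40 = 0
Divide by 5: r² + 2r - 8 = 0
Roots: r = 2, -4 (distinct real)
General solution: y = C₁e^(2x) + C₂e^(-4x)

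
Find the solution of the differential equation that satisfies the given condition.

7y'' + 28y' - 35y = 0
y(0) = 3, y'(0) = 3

General solution: y = C₁e^x + C₂e^(-5x)
Applying ICs: C₁ = 3, C₂ = 0
Particular solution: y = 3e^x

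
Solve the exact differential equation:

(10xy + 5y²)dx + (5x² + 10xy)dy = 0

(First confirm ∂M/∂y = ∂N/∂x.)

Verify exactness: ∂M/∂y = ∂N/∂x ✓
Find F(x,y) such that ∂F/∂x = M, ∂F/∂y = N
Solution: 5x²y + 5xy² = C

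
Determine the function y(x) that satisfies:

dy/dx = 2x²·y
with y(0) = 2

General solution: y = Ce^(2x³/3)
Applying IC y(0) = 2:
Particular solution: y = 2e^(2x³/3)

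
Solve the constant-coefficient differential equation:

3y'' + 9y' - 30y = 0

Characteristic equation: 3r² + 9r - 30 = 0
Divide by 3: r² + 3r - 10 = 0
Roots: r = 2, -5 (distinct real)
General solution: y = C₁e^(2x) + C₂e^(-5x)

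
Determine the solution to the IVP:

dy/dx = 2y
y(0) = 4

General solution: y = Ce^(2x)
Applying IC y(0) = 4:
Particular solution: y = 4e^(2x)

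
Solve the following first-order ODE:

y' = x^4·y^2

Separating variables and integrating:
-1/y = x^5/5 + C

General solution: y^-1 = (-1/5)x^5 + C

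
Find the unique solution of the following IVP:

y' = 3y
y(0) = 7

General solution: y = Ce^(3x)
Applying IC y(0) = 7:
Particular solution: y = 7e^(3x)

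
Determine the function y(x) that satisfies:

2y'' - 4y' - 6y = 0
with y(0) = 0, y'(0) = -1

General solution: y = C₁e^(3x) + C₂e^(-x)
Applying ICs: C₁ = -1/4, C₂ = 1/4
Particular solution: y = -(1/4)e^(3x) + (1/4)e^(-x)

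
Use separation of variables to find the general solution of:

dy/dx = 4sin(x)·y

Separating variables and integrating:
ln|y| = -4cos(x) + C

General solution: y = Ce^(-4cos(x))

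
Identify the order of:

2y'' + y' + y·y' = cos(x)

The order is 2 (highest derivative is of order 2).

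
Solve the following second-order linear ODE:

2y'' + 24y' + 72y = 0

Characteristic equation: 2r² + 24r + 72 = 0
Divide by 2: r² + 12r + 36 = 0
Factored: (r + 6)² = 0
Repeated root: r = -6
General solution: y = (C₁ + C₂x)e^(-6x)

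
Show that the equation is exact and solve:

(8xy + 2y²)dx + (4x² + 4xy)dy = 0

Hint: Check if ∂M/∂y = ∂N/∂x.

Verify exactness: ∂M/∂y = ∂N/∂x ✓
Find F(x,y) such that ∂F/∂x = M, ∂F/∂y = N
Solution: 4x²y + 2xy² = C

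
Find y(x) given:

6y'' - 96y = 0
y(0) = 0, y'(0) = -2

General solution: y = C₁e^(4x) + C₂e^(-4x)
Applying ICs: C₁ = -1/4, C₂ = 1/4
Particular solution: y = -(1/4)e^(4x) + (1/4)e^(-4x)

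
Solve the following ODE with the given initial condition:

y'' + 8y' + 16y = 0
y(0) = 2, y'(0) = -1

General solution: y = (C₁ + C₂x)e^(-4x)
Repeated root r = -4
Applying ICs: C₁ = 2, C₂ = 7
Particular solution: y = (2 + 7x)e^(-4x)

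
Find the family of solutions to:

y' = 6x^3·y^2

Separating variables and integrating:
-1/y = 3x^4/2 + C

General solution: y^-1 = (-3/2)x^4 + C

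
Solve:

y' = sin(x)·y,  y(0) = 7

General solution: y = Ce^(-cos(x))
Applying IC y(0) = 7:
Particular solution: y = 7e^(1-cos(x))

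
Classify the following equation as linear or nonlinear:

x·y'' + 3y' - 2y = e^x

Linear (y and its derivatives appear to the first power only, no products of y terms)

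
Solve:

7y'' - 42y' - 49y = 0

Characteristic equation: 7r² - 42r - 49 = 0
Divide by 7: r² - 6r - 7 = 0
Roots: r = 7, -1 (distinct real)
General solution: y = C₁e^(7x) + C₂e^(-x)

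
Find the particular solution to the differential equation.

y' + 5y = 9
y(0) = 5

General solution: y = 9/5 + Ce^(-5x)
Applying y(0) = 5: C = 5 - 9/5 = 16/5
Particular solution: y = 9/5 + (16/5)e^(-5x)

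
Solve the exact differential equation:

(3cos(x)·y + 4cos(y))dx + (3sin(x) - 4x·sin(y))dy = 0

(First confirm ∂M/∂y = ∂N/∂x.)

Verify exactness: ∂M/∂y = ∂N/∂x ✓
Find F(x,y) such that ∂F/∂x = M, ∂F/∂y = N
Solution: 3sin(x)·y + 4x·cos(y) = C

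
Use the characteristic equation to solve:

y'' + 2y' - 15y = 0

Characteristic equation: r² + 2r - 15 = 0
Roots: r = 3, -5 (distinct real)
General solution: y = C₁e^(3x) + C₂e^(-5x)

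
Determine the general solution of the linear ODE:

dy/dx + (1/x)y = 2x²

Using integrating factor method:

General solution: y = (1/2)x^3 + C/x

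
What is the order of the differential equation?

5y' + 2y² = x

The order is 1 (highest derivative is of order 1).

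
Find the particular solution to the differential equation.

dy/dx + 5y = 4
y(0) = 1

General solution: y = 4/5 + Ce^(-5x)
Applying y(0) = 1: C = 1 - 4/5 = 1/5
Particular solution: y = 4/5 + (1/5)e^(-5x)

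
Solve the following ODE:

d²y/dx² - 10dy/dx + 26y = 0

Characteristic equation: r² - 10r + 26 = 0
Roots: r = 5 ± i (complex conjugates)
General solution: y = e^(5x)(C₁cos(x) + C₂sin(x))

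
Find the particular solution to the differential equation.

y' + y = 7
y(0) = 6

General solution: y = 7 + Ce^(-x)
Applying y(0) = 6: C = 6 - 7 = -1
Particular solution: y = 7 - e^(-x)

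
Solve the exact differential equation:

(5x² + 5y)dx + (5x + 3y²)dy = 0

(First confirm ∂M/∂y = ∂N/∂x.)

Verify exactness: ∂M/∂y = ∂N/∂x ✓
Find F(x,y) such that ∂F/∂x = M, ∂F/∂y = N
Solution: 5x³/3 + 5xy + y³ = C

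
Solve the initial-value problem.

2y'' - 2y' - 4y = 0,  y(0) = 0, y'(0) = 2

General solution: y = C₁e^(2x) + C₂e^(-x)
Applying ICs: C₁ = 2/3, C₂ = -2/3
Particular solution: y = (2/3)e^(2x) - (2/3)e^(-x)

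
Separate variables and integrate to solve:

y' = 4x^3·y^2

Separating variables and integrating:
-1/y = x^4 + C

General solution: y^-1 = -x^4 + C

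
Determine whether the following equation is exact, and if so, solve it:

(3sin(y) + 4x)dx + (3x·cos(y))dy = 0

Verify exactness: ∂M/∂y = ∂N/∂x ✓
Find F(x,y) such that ∂F/∂x = M, ∂F/∂y = N
Solution: 3x·sin(y) + 2x² = C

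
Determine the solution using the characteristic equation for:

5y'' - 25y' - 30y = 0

Characteristic equation: 5r² - 25r - 30 = 0
Divide by 5: r² - 5r - 6 = 0
Roots: r = 6, -1 (distinct real)
General solution: y = C₁e^(6x) + C₂e^(-x)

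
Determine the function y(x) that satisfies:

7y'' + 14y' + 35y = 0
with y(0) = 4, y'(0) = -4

General solution: y = e^(-x)(C₁cos(2x) + C₂sin(2x))
Complex roots r = -1 ± 2i
Applying ICs: C₁ = 4, C₂ = 0
Particular solution: y = e^(-x)(4cos(2x))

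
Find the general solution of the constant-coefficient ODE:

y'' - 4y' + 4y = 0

Characteristic equation: r² - 4r + 4 = 0
Factored: (r - 2)² = 0
Repeated root: r = 2
General solution: y = (C₁ + C₂x)e^(2x)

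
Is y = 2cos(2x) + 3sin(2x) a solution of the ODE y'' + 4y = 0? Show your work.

Verification:
y'' = -8cos(2x) - 12sin(2x)
y'' + 4y = 0 ✓

Yes, it is a solution.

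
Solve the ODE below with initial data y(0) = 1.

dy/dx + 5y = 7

General solution: y = 7/5 + Ce^(-5x)
Applying y(0) = 1: C = 1 - 7/5 = -2/5
Particular solution: y = 7/5 - (2/5)e^(-5x)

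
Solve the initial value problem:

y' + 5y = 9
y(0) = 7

General solution: y = 9/5 + Ce^(-5x)
Applying y(0) = 7: C = 7 - 9/5 = 26/5
Particular solution: y = 9/5 + (26/5)e^(-5x)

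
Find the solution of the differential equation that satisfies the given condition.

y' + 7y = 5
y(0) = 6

General solution: y = 5/7 + Ce^(-7x)
Applying y(0) = 6: C = 6 - 5/7 = 37/7
Particular solution: y = 5/7 + (37/7)e^(-7x)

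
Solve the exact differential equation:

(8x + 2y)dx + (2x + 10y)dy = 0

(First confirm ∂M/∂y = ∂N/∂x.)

Verify exactness: ∂M/∂y = ∂N/∂x ✓
Find F(x,y) such that ∂F/∂x = M, ∂F/∂y = N
Solution: 4x² + 2xy + 5y² = C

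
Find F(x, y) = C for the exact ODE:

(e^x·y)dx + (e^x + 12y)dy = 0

Verify exactness: ∂M/∂y = ∂N/∂x ✓
Find F(x,y) such that ∂F/∂x = M, ∂F/∂y = N
Solution: e^x·y + 6y² = C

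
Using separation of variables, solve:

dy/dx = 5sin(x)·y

Separating variables and integrating:
ln|y| = -5cos(x) + C

General solution: y = Ce^(-5cos(x))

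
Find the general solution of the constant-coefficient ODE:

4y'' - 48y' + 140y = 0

Characteristic equation: 4r² - 48r + 140 = 0
Divide by 4: r² - 12r + 35 = 0
Roots: r = 7, 5 (distinct real)
General solution: y = C₁e^(7x) + C₂e^(5x)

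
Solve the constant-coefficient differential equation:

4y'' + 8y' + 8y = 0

Characteristic equation: 4r² + 8r + 8 = 0
Divide by 4: r² + 2r + 2 = 0
Roots: r = -1 ± i (complex conjugates)
General solution: y = e^(-x)(C₁cos(x) + C₂sin(x))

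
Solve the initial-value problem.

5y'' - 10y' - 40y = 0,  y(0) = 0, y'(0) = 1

General solution: y = C₁e^(4x) + C₂e^(-2x)
Applying ICs: C₁ = 1/6, C₂ = -1/6
Particular solution: y = (1/6)e^(4x) - (1/6)e^(-2x)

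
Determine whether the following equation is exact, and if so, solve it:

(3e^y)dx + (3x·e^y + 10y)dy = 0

Verify exactness: ∂M/∂y = ∂N/∂x ✓
Find F(x,y) such that ∂F/∂x = M, ∂F/∂y = N
Solution: 3x·e^y + 5y² = C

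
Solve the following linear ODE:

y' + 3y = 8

Using integrating factor method:

General solution: y = 8/3 + Ce^(-3x)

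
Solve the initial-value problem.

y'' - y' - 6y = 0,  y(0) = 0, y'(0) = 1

General solution: y = C₁e^(3x) + C₂e^(-2x)
Applying ICs: C₁ = 1/5, C₂ = -1/5
Particular solution: y = (1/5)e^(3x) - (1/5)e^(-2x)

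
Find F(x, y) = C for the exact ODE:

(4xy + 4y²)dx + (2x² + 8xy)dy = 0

Verify exactness: ∂M/∂y = ∂N/∂x ✓
Find F(x,y) such that ∂F/∂x = M, ∂F/∂y = N
Solution: 2x²y + 4xy² = C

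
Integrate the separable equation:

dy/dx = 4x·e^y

Separating variables and integrating:
-e^(-y) = 2x² + C

General solution: y = -ln(C - 2x²)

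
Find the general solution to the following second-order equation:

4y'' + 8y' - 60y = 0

Characteristic equation: 4r² + 8r - 60 = 0
Divide by 4: r² + 2r - 15 = 0
Roots: r = 3, -5 (distinct real)
General solution: y = C₁e^(3x) + C₂e^(-5x)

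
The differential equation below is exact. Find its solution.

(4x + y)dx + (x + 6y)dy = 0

Verify exactness: ∂M/∂y = ∂N/∂x ✓
Find F(x,y) such that ∂F/∂x = M, ∂F/∂y = N
Solution: 2x² + xy + 3y² = C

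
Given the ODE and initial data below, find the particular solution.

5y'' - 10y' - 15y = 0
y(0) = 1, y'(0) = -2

General solution: y = C₁e^(3x) + C₂e^(-x)
Applying ICs: C₁ = -1/4, C₂ = 5/4
Particular solution: y = -(1/4)e^(3x) + (5/4)e^(-x)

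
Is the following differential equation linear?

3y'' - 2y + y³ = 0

No. Nonlinear (y³ term)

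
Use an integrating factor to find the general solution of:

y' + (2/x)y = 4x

Using integrating factor method:

General solution: y = x^2 + Cx^(-2)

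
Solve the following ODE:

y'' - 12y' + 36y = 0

Characteristic equation: r² - 12r + 36 = 0
Factored: (r - 6)² = 0
Repeated root: r = 6
General solution: y = (C₁ + C₂x)e^(6x)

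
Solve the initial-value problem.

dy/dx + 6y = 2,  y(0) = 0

General solution: y = 1/3 + Ce^(-6x)
Applying y(0) = 0: C = 0 - 1/3 = -1/3
Particular solution: y = 1/3 - (1/3)e^(-6x)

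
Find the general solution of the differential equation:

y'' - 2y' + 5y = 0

Characteristic equation: r² - 2r + 5 = 0
Roots: r = 1 ± 2i (complex conjugates)
General solution: y = e^x(C₁cos(2x) + C₂sin(2x))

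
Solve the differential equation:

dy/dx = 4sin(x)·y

Separating variables and integrating:
ln|y| = -4cos(x) + C

General solution: y = Ce^(-4cos(x))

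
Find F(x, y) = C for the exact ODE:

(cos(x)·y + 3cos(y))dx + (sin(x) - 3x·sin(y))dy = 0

Verify exactness: ∂M/∂y = ∂N/∂x ✓
Find F(x,y) such that ∂F/∂x = M, ∂F/∂y = N
Solution: sin(x)·y + 3x·cos(y) = C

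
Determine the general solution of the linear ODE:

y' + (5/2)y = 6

Using integrating factor method:

General solution: y = 12/5 + Ce^(-5x/2)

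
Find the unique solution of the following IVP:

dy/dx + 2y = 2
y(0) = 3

General solution: y = 1 + Ce^(-2x)
Applying y(0) = 3: C = 3 - 1 = 2
Particular solution: y = 1 + 2e^(-2x)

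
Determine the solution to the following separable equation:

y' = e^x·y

Separating variables and integrating:
ln|y| = e^x + C

General solution: y = Ce^(e^x)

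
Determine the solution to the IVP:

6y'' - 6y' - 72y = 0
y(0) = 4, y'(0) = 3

General solution: y = C₁e^(4x) + C₂e^(-3x)
Applying ICs: C₁ = 15/7, C₂ = 13/7
Particular solution: y = (15/7)e^(4x) + (13/7)e^(-3x)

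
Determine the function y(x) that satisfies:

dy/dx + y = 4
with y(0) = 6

General solution: y = 4 + Ce^(-x)
Applying y(0) = 6: C = 6 - 4 = 2
Particular solution: y = 4 + 2e^(-x)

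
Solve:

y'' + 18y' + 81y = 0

Characteristic equation: r² + 18r + 81 = 0
Factored: (r + 9)² = 0
Repeated root: r = -9
General solution: y = (C₁ + C₂x)e^(-9x)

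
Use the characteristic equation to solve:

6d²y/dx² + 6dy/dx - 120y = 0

Characteristic equation: 6r² + 6r - 120 = 0
Divide by 6: r² + r - 20 = 0
Roots: r = 4, -5 (distinct real)
General solution: y = C₁e^(4x) + C₂e^(-5x)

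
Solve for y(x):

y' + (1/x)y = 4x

Using integrating factor method:

General solution: y = (4/3)x^2 + C/x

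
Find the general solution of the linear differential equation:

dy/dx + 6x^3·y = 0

Using integrating factor method:

General solution: y = Ce^(-3x^4/2)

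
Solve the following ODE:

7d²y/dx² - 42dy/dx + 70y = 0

Characteristic equation: 7r² - 42r + 70 = 0
Divide by 7: r² - 6r + 10 = 0
Roots: r = 3 ± i (complex conjugates)
General solution: y = e^(3x)(C₁cos(x) + C₂sin(x))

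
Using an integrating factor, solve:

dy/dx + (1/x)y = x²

Using integrating factor method:

General solution: y = (1/4)x^3 + C/x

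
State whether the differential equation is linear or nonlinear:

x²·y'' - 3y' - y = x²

Linear (y and its derivatives appear to the first power only, no products of y terms)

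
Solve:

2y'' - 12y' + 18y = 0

Characteristic equation: 2r² - 12r + 18 = 0
Divide by 2: r² - 6r + 9 = 0
Factored: (r - 3)² = 0
Repeated root: r = 3
General solution: y = (C₁ + C₂x)e^(3x)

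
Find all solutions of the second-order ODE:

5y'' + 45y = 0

Characteristic equation: 5r² + 45 = 0
Divide by 5: r² + 9 = 0
Roots: r = ±3i (complex conjugates)
General solution: y = C₁cos(3x) + C₂sin(3x)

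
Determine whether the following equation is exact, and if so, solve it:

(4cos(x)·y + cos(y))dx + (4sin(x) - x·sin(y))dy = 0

Verify exactness: ∂M/∂y = ∂N/∂x ✓
Find F(x,y) such that ∂F/∂x = M, ∂F/∂y = N
Solution: 4sin(x)·y + x·cos(y) = C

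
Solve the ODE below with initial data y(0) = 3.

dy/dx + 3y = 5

General solution: y = 5/3 + Ce^(-3x)
Applying y(0) = 3: C = 3 - 5/3 = 4/3
Particular solution: y = 5/3 + (4/3)e^(-3x)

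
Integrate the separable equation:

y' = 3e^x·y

Separating variables and integrating:
ln|y| = 3e^x + C

General solution: y = Ce^(3e^x)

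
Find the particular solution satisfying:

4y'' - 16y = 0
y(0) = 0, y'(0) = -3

General solution: y = C₁e^(2x) + C₂e^(-2x)
Applying ICs: C₁ = -3/4, C₂ = 3/4
Particular solution: y = -(3/4)e^(2x) + (3/4)e^(-2x)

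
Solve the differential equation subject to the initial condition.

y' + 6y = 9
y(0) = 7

General solution: y = 3/2 + Ce^(-6x)
Applying y(0) = 7: C = 7 - 3/2 = 11/2
Particular solution: y = 3/2 + (11/2)e^(-6x)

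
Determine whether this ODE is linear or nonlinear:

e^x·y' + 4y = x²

Linear (y and its derivatives appear to the first power only, no products of y terms)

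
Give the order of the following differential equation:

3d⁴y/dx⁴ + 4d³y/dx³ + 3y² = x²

The order is 4 (highest derivative is of order 4).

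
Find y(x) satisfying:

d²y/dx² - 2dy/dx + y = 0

Characteristic equation: r² - 2r + 1 = 0
Factored: (r - 1)² = 0
Repeated root: r = 1
General solution: y = (C₁ + C₂x)e^x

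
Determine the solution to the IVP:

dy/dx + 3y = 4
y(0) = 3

General solution: y = 4/3 + Ce^(-3x)
Applying y(0) = 3: C = 3 - 4/3 = 5/3
Particular solution: y = 4/3 + (5/3)e^(-3x)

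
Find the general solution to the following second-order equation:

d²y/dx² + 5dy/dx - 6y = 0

Characteristic equation: r² + 5r - 6 = 0
Roots: r = 1, -6 (distinct real)
General solution: y = C₁e^x + C₂e^(-6x)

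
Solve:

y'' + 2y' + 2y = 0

Characteristic equation: r² + 2r + 2 = 0
Roots: r = -1 ± i (complex conjugates)
General solution: y = e^(-x)(C₁cos(x) + C₂sin(x))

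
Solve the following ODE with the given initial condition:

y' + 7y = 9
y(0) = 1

General solution: y = 9/7 + Ce^(-7x)
Applying y(0) = 1: C = 1 - 9/7 = -2/7
Particular solution: y = 9/7 - (2/7)e^(-7x)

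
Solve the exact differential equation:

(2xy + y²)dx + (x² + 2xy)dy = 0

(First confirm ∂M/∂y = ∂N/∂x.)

Verify exactness: ∂M/∂y = ∂N/∂x ✓
Find F(x,y) such that ∂F/∂x = M, ∂F/∂y = N
Solution: x²y + xy² = C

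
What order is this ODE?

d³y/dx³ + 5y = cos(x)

The order is 3 (highest derivative is of order 3).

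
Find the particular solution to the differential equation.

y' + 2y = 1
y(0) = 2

General solution: y = 1/2 + Ce^(-2x)
Applying y(0) = 2: C = 2 - 1/2 = 3/2
Particular solution: y = 1/2 + (3/2)e^(-2x)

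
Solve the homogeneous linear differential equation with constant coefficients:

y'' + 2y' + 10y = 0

Characteristic equation: r² + 2r + 10 = 0
Roots: r = -1 ± 3i (complex conjugates)
General solution: y = e^(-x)(C₁cos(3x) + C₂sin(3x))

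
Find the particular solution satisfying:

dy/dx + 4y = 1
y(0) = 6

General solution: y = 1/4 + Ce^(-4x)
Applying y(0) = 6: C = 6 - 1/4 = 23/4
Particular solution: y = 1/4 + (23/4)e^(-4x)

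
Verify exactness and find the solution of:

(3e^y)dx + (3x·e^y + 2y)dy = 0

Verify exactness: ∂M/∂y = ∂N/∂x ✓
Find F(x,y) such that ∂F/∂x = M, ∂F/∂y = N
Solution: 3x·e^y + y² = C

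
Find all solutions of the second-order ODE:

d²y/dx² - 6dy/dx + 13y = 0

Characteristic equation: r² - 6r + 13 = 0
Roots: r = 3 ± 2i (complex conjugates)
General solution: y = e^(3x)(C₁cos(2x) + C₂sin(2x))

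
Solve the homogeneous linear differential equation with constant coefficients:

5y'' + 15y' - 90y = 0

Characteristic equation: 5r² + 15r - 90 = 0
Divide by 5: r² + 3r - 18 = 0
Roots: r = 3, -6 (distinct real)
General solution: y = C₁e^(3x) + C₂e^(-6x)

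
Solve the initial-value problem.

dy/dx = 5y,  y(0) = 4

General solution: y = Ce^(5x)
Applying IC y(0) = 4:
Particular solution: y = 4e^(5x)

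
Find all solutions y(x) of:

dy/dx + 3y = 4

Using integrating factor method:

General solution: y = 4/3 + Ce^(-3x)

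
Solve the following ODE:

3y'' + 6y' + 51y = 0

Characteristic equation: 3r² + 6r + 51 = 0
Divide by 3: r² + 2r + 17 = 0
Roots: r = -1 ± 4i (complex conjugates)
General solution: y = e^(-x)(C₁cos(4x) + C₂sin(4x))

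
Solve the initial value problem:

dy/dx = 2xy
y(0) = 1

General solution: y = Ce^(x²)
Applying IC y(0) = 1:
Particular solution: y = e^(x²)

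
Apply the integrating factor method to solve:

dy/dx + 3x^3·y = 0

Using integrating factor method:

General solution: y = Ce^(-3x^4/4)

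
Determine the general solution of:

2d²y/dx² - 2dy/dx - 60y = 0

Characteristic equation: 2r² - 2r - 60 = 0
Divide by 2: r² - r - 30 = 0
Roots: r = 6, -5 (distinct real)
General solution: y = C₁e^(6x) + C₂e^(-5x)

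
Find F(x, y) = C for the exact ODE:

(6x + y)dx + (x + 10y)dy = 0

Verify exactness: ∂M/∂y = ∂N/∂x ✓
Find F(x,y) such that ∂F/∂x = M, ∂F/∂y = N
Solution: 3x² + xy + 5y² = C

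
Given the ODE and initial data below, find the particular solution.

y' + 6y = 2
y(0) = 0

General solution: y = 1/3 + Ce^(-6x)
Applying y(0) = 0: C = 0 - 1/3 = -1/3
Particular solution: y = 1/3 - (1/3)e^(-6x)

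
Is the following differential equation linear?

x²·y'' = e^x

Yes. Linear (y and its derivatives appear to the first power only, no products of y terms)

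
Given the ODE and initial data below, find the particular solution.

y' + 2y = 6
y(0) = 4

General solution: y = 3 + Ce^(-2x)
Applying y(0) = 4: C = 4 - 3 = 1
Particular solution: y = 3 + e^(-2x)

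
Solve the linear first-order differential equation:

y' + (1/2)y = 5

Using integrating factor method:

General solution: y = 10 + Ce^(-x/2)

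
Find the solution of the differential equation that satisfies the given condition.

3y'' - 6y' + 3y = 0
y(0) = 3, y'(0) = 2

General solution: y = (C₁ + C₂x)e^x
Repeated root r = 1
Applying ICs: C₁ = 3, C₂ = -1
Particular solution: y = (3 - x)e^x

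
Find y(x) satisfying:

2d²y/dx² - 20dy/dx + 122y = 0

Characteristic equation: 2r² - 20r + 122 = 0
Divide by 2: r² - 10r + 61 = 0
Roots: r = 5 ± 6i (complex conjugates)
General solution: y = e^(5x)(C₁cos(6x) + C₂sin(6x))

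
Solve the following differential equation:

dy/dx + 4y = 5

Using integrating factor method:

General solution: y = 5/4 + Ce^(-4x)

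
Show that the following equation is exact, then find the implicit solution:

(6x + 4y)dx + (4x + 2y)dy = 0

Verify exactness: ∂M/∂y = ∂N/∂x ✓
Find F(x,y) such that ∂F/∂x = M, ∂F/∂y = N
Solution: 3x² + 4xy + y² = C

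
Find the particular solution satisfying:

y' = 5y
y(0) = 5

General solution: y = Ce^(5x)
Applying IC y(0) = 5:
Particular solution: y = 5e^(5x)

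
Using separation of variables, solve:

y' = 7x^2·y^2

Separating variables and integrating:
-1/y = 7x^3/3 + C

General solution: y^-1 = (-7/3)x^3 + C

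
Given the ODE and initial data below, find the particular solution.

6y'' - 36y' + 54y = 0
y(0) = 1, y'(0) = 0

General solution: y = (C₁ + C₂x)e^(3x)
Repeated root r = 3
Applying ICs: C₁ = 1, C₂ = -3
Particular solution: y = (1 - 3x)e^(3x)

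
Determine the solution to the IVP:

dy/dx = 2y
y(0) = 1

General solution: y = Ce^(2x)
Applying IC y(0) = 1:
Particular solution: y = e^(2x)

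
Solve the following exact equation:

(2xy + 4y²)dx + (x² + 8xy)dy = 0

Verify exactness: ∂M/∂y = ∂N/∂x ✓
Find F(x,y) such that ∂F/∂x = M, ∂F/∂y = N
Solution: x²y + 4xy² = C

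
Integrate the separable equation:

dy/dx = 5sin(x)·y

Separating variables and integrating:
ln|y| = -5cos(x) + C

General solution: y = Ce^(-5cos(x))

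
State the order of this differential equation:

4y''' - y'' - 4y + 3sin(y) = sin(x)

The order is 3 (highest derivative is of order 3).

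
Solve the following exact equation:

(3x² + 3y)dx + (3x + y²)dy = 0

Verify exactness: ∂M/∂y = ∂N/∂x ✓
Find F(x,y) such that ∂F/∂x = M, ∂F/∂y = N
Solution: x³ + 3xy + y³/3 = C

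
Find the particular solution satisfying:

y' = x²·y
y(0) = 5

General solution: y = Ce^(x³/3)
Applying IC y(0) = 5:
Particular solution: y = 5e^(x³/3)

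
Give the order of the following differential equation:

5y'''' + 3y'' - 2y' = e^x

The order is 4 (highest derivative is of order 4).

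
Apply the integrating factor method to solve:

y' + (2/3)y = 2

Using integrating factor method:

General solution: y = 3 + Ce^(-2x/3)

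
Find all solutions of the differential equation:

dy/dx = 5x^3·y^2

Separating variables and integrating:
-1/y = 5x^4/4 + C

General solution: y^-1 = (-5/4)x^4 + C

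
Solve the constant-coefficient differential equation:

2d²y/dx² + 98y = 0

Characteristic equation: 2r² + 98 = 0
Divide by 2: r² + 49 = 0
Roots: r = ±7i (complex conjugates)
General solution: y = C₁cos(7x) + C₂sin(7x)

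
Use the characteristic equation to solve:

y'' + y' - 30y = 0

Characteristic equation: r² + r - 30 = 0
Roots: r = 5, -6 (distinct real)
General solution: y = C₁e^(5x) + C₂e^(-6x)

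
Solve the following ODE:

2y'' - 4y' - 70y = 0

Characteristic equation: 2r² - 4r - 70 = 0
Divide by 2: r² - 2r - 35 = 0
Roots: r = 7, -5 (distinct real)
General solution: y = C₁e^(7x) + C₂e^(-5x)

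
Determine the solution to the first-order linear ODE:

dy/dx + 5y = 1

Using integrating factor method:

General solution: y = 1/5 + Ce^(-5x)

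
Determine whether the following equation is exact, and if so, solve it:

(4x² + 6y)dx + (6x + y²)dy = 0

Verify exactness: ∂M/∂y = ∂N/∂x ✓
Find F(x,y) such that ∂F/∂x = M, ∂F/∂y = N
Solution: 4x³/3 + 6xy + y³/3 = C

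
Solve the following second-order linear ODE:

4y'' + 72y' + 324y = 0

Characteristic equation: 4r² + 72r + 324 = 0
Divide by 4: r² + 18r + 81 = 0
Factored: (r + 9)² = 0
Repeated root: r = -9
General solution: y = (C₁ + C₂x)e^(-9x)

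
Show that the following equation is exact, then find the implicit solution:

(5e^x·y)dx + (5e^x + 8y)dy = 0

Verify exactness: ∂M/∂y = ∂N/∂x ✓
Find F(x,y) such that ∂F/∂x = M, ∂F/∂y = N
Solution: 5e^x·y + 4y² = C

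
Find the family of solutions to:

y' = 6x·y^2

Separating variables and integrating:
-1/y = 3x^2 + C

General solution: y^-1 = -3x^2 + C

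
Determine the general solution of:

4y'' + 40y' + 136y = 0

Characteristic equation: 4r² + 40r + 136 = 0
Divide by 4: r² + 10r + 34 = 0
Roots: r = -5 ± 3i (complex conjugates)
General solution: y = e^(-5x)(C₁cos(3x) + C₂sin(3x))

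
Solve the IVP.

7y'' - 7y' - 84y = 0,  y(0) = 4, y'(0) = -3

General solution: y = C₁e^(4x) + C₂e^(-3x)
Applying ICs: C₁ = 9/7, C₂ = 19/7
Particular solution: y = (9/7)e^(4x) + (19/7)e^(-3x)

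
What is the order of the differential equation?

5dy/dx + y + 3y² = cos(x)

The order is 1 (highest derivative is of order 1).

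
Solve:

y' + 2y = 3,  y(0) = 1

General solution: y = 3/2 + Ce^(-2x)
Applying y(0) = 1: C = 1 - 3/2 = -1/2
Particular solution: y = 3/2 - (1/2)e^(-2x)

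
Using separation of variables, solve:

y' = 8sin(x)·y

Separating variables and integrating:
ln|y| = -8cos(x) + C

General solution: y = Ce^(-8cos(x))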